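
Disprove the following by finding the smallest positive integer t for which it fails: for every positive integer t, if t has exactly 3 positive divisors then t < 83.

t = 4: τ(4) = 3; 4 < 83.
t = 9: τ(9) = 3; 9 < 83.
t = 25: τ(25) = 3; 25 < 83.
t = 49: τ(49) = 3; 49 < 83.
t = 121: τ(121) = 3; 121 ≥ 83.
So t = 121 is the smallest counterexample.

t = 121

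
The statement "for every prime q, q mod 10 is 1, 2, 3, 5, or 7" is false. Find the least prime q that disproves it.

q = 19

Check each prime q in order until the claim fails.
q = 2: 2 mod 10 = 2.
q = 3: 3 mod 10 = 3.
q = 5: 5 mod 10 = 5.
q = 7: 7 mod 10 = 7.
q = 11: 11 mod 10 = 1.
q = 13: 13 mod 10 = 3.
q = 17: 17 mod 10 = 7.
q = 19: 19 mod 10 = 9 — not in {1, 2, 3, 5, 7}.
So q = 19 is the smallest counterexample.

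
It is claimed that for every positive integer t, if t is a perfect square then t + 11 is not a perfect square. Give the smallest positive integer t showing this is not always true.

The first 4 eligible values, up to t = 16, all satisfy the conclusion.
t = 25: 25 = 5² and 25 + 11 = 36 = 6².

t = 25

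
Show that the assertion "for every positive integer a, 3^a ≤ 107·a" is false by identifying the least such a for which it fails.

For a = 1, 2, 3, 4, 5 the conclusion holds.
a = 6: 3^a = 729 and 107·a = 642, so 729 > 642.

a = 6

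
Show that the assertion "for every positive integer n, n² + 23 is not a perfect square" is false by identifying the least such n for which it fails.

n = 11

For n = 1, 2, 3, 4, 5, 6, 7, 8, 9, 10 the conclusion holds.
n = 11: 11² + 23 = 144 = 12², a perfect square.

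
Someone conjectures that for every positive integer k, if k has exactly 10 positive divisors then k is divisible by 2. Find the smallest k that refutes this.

Check each positive integer k in order until k has exactly 10 positive divisors but k is not divisible by 2.
For k = 48, 80, 112, 162, 176, 208, 272, 304, 368 the conclusion holds.
k = 405: τ(405) = 10; 405 mod 2 = 1.

k = 405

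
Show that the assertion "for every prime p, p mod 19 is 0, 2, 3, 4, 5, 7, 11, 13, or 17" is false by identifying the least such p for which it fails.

p = 29

A counterexample is any prime p such that the claim fails; we check each in order.
For p = 2, 3, 5, 7, 11, 13, 17, 19, 23 the conclusion holds.
p = 29: 29 mod 19 = 10 — not in {0, 2, 3, 4, 5, 7, 11, 13, 17}.
So p = 29 is the smallest counterexample.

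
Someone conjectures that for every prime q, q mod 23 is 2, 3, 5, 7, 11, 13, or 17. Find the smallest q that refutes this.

We need the least prime q for which the claim fails.
The first 7 eligible values, up to q = 17, all satisfy the conclusion.
q = 19: 19 mod 23 = 19 — not in {2, 3, 5, 7, 11, 13, 17}.

q = 19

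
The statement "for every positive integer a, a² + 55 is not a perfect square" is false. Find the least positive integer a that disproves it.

We need the least positive integer a for which a² + 55 is a perfect square.
For a = 1, 2 the conclusion holds.
a = 3: 3² + 55 = 64 = 8², a perfect square.
So a = 3 is the smallest counterexample.

a = 3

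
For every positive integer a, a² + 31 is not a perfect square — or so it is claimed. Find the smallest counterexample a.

A counterexample is any positive integer a such that a² + 31 is a perfect square; we check each in order.
The first 14 eligible values, up to a = 14, all satisfy the conclusion.
a = 15: 15² + 31 = 256 = 16², a perfect square.

a = 15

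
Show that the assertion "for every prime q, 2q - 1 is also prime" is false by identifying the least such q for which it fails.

Check each prime q in order until 2q - 1 is not prime.
q = 2: 2q - 1 = 3, prime.
q = 3: 2q - 1 = 5, prime.
q = 5: 2q - 1 = 9 = 3 × 3, not prime.

q = 5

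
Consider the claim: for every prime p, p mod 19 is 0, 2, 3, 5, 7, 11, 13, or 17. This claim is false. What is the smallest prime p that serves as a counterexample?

p = 23

A counterexample is any prime p such that the claim fails; we check each in order.
p = 2: 2 mod 19 = 2.
p = 3: 3 mod 19 = 3.
p = 5: 5 mod 19 = 5.
p = 7: 7 mod 19 = 7.
p = 11: 11 mod 19 = 11.
p = 13: 13 mod 19 = 13.
p = 17: 17 mod 19 = 17.
p = 19: 19 mod 19 = 0.
p = 23: 23 mod 19 = 4 — not in {0, 2, 3, 5, 7, 11, 13, 17}.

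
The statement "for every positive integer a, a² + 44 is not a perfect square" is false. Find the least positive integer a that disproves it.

A counterexample is any positive integer a such that a² + 44 is a perfect square; we check each in order.
The first 9 eligible values, up to a = 9, all satisfy the conclusion.
a = 10: 10² + 44 = 144 = 12², a perfect square.

a = 10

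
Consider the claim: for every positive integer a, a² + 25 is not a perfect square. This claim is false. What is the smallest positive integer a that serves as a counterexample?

a = 12

We need the least positive integer a for which a² + 25 is a perfect square.
For a = 1, 2, 3, 4, …, 9, 10, 11 the conclusion holds.
a = 12: 12² + 25 = 169 = 13², a perfect square.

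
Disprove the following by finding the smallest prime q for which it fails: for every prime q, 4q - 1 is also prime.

q = 7

We need the least prime q for which 4q - 1 is not prime.
q = 2: 4q - 1 = 7, prime.
q = 3: 4q - 1 = 11, prime.
q = 5: 4q - 1 = 19, prime.
q = 7: 4q - 1 = 27 = 3 × 9, not prime.
So q = 7 is the smallest counterexample.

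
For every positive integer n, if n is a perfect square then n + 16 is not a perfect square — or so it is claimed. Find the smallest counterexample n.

n = 9

n = 1: 1 + 16 = 17, not a perfect square.
n = 4: 4 + 16 = 20, not a perfect square.
n = 9: 9 = 3² and 9 + 16 = 25 = 5².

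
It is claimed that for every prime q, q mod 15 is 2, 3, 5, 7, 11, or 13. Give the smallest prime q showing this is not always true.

We need the least prime q for which the claim fails.
The first 7 eligible values, up to q = 17, all satisfy the conclusion.
q = 19: 19 mod 15 = 4 — not in {2, 3, 5, 7, 11, 13}.

q = 19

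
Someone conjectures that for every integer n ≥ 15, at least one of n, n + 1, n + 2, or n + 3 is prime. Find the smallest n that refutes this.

Check each integer n ≥ 15 in order until n, n + 1, n + 2, n + 3 are all composite.
For n = 15, 16, 17, 18, 19, 20, 21, 22, 23 the conclusion holds.
n = 24: 24 = 2 × 12; 25 = 5 × 5; 26 = 2 × 13; 27 = 3 × 9 — all composite.
So n = 24 is the smallest counterexample.

n = 24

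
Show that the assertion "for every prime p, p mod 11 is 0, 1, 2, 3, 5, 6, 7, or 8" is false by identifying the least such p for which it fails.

A counterexample is any prime p such that the claim fails; we check each in order.
The first 10 eligible values, up to p = 29, all satisfy the conclusion.
p = 31: 31 mod 11 = 9 — not in {0, 1, 2, 3, 5, 6, 7, 8}.
Hence p = 31 is a counterexample.

p = 31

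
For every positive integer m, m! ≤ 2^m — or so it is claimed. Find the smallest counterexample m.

m = 1: m! = 1 and 2^m = 2, so 1 ≤ 2.
m = 2: m! = 2 and 2^m = 4, so 2 ≤ 4.
m = 3: m! = 6 and 2^m = 8, so 6 ≤ 8.
m = 4: m! = 24 and 2^m = 16, so 24 > 16.

m = 4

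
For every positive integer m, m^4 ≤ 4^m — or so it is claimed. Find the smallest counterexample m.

m = 3

m = 1: m^4 = 1 and 4^m = 4, so 1 ≤ 4.
m = 2: m^4 = 16 and 4^m = 16, so 16 ≤ 16.
m = 3: m^4 = 81 and 4^m = 64, so 81 > 64.
So m = 3 is the smallest counterexample.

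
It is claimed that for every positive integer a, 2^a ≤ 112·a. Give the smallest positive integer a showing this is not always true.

a = 11

A counterexample is any positive integer a such that 2^a > 112·a; we check each in order.
The first 10 eligible values, up to a = 10, all satisfy the conclusion.
a = 11: 2^a = 2048 and 112·a = 1232, so 2048 > 1232.
So a = 11 is the smallest counterexample.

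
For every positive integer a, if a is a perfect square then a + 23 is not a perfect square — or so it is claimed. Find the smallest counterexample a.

a = 121

For a = 1, 4, 9, 16, 25, 36, 49, 64, 81, 100 the conclusion holds.
a = 121: 121 = 11² and 121 + 23 = 144 = 12².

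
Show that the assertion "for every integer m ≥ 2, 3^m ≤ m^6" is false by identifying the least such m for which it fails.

m = 15

For m = 2, 3, 4, 5, …, 12, 13, 14 the conclusion holds.
m = 15: 3^m = 14348907 and m^6 = 11390625, so 14348907 > 11390625.
So m = 15 is the smallest counterexample.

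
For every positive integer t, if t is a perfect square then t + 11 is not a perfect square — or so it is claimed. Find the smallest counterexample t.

t = 25

Check each positive integer t in order until t is a perfect square but t + 11 is a perfect square.
The first 4 eligible values, up to t = 16, all satisfy the conclusion.
t = 25: 25 = 5² and 25 + 11 = 36 = 6².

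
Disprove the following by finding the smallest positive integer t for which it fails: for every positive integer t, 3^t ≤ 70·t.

t = 6

We need the least positive integer t for which 3^t > 70·t.
The first 5 eligible values, up to t = 5, all satisfy the conclusion.
t = 6: 3^t = 729 and 70·t = 420, so 729 > 420.
Thus t = 6 disproves the claim, and no smaller t works.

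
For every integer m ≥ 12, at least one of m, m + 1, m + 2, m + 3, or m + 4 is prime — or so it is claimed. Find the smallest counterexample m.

m = 24

The first 12 eligible values, up to m = 23, all satisfy the conclusion.
m = 24: 24 = 2 × 12; 25 = 5 × 5; 26 = 2 × 13; 27 = 3 × 9; 28 = 2 × 14 — all composite.
Thus m = 24 disproves the claim, and no smaller m works.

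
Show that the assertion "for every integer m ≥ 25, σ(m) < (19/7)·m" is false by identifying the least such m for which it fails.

m = 60

For m = 25, 26, 27, 28, …, 57, 58, 59 the conclusion holds.
m = 60: σ(60) = 168; 168 ≥ 1140/7.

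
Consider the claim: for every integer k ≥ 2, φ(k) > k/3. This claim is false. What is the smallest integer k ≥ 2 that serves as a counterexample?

A counterexample is any integer k ≥ 2 such that the claim fails; we check each in order.
k = 2: φ(2) = 1 and 2/3 = 2/3, so φ(2) > 2/3.
k = 3: φ(3) = 2 and 3/3 = 1, so φ(3) > 3/3.
k = 4: φ(4) = 2 and 4/3 = 4/3, so φ(4) > 4/3.
k = 5: φ(5) = 4 and 5/3 = 5/3, so φ(5) > 5/3.
k = 6: φ(6) = 2 and 6/3 = 2, so φ(6) ≤ 6/3.

k = 6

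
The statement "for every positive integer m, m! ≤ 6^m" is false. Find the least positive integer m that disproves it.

m = 14

For m = 1, 2, 3, 4, …, 11, 12, 13 the conclusion holds.
m = 14: m! = 87178291200 and 6^m = 78364164096, so 87178291200 > 78364164096.
So m = 14 is the smallest counterexample.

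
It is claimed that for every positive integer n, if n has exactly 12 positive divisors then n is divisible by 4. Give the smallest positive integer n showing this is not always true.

n = 90

We need the least positive integer n for which n has exactly 12 positive divisors but n is not divisible by 4.
For n = 60, 72, 84 the conclusion holds.
n = 90: τ(90) = 12; 90 mod 4 = 2.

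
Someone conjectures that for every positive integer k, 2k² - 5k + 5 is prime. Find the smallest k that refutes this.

Check each positive integer k in order until 2k² - 5k + 5 is not prime.
For k = 1, 2 the conclusion holds.
k = 3: 2k² - 5k + 5 = 8 = 2 × 4, composite.

k = 3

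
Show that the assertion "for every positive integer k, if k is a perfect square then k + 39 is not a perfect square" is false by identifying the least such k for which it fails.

k = 25

k = 1: 1 + 39 = 40, not a perfect square.
k = 4: 4 + 39 = 43, not a perfect square.
k = 9: 9 + 39 = 48, not a perfect square.
k = 16: 16 + 39 = 55, not a perfect square.
k = 25: 25 = 5² and 25 + 39 = 64 = 8².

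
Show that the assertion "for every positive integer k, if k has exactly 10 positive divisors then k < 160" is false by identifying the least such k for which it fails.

A counterexample is any positive integer k such that k has exactly 10 positive divisors but the claim fails; we check each in order.
k = 48: τ(48) = 10; 48 < 160.
k = 80: τ(80) = 10; 80 < 160.
k = 112: τ(112) = 10; 112 < 160.
k = 162: τ(162) = 10; 162 ≥ 160.
So k = 162 is the smallest counterexample.

k = 162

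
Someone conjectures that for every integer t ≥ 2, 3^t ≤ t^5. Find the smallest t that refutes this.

We need the least integer t ≥ 2 for which 3^t > t^5.
For t = 2, 3, 4, 5, 6, 7, 8, 9, 10 the conclusion holds.
t = 11: 3^t = 177147 and t^5 = 161051, so 177147 > 161051.

t = 11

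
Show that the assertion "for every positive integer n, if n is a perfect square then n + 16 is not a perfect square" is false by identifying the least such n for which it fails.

n = 9

We need the least positive integer n for which n is a perfect square but n + 16 is a perfect square.
n = 1: 1 + 16 = 17, not a perfect square.
n = 4: 4 + 16 = 20, not a perfect square.
n = 9: 9 = 3² and 9 + 16 = 25 = 5².
So n = 9 is the smallest counterexample.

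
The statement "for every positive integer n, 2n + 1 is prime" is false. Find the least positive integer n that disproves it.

n = 4

A counterexample is any positive integer n such that 2n + 1 is not prime; we check each in order.
n = 1: 2n + 1 = 3, prime.
n = 2: 2n + 1 = 5, prime.
n = 3: 2n + 1 = 7, prime.
n = 4: 2n + 1 = 9 = 3 × 3, composite.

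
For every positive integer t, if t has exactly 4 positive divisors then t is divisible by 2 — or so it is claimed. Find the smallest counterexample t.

t = 15

We need the least positive integer t for which t has exactly 4 positive divisors but t is not divisible by 2.
For t = 6, 8, 10, 14 the conclusion holds.
t = 15: τ(15) = 4; 15 mod 2 = 1.
Thus t = 15 disproves the claim, and no smaller t works.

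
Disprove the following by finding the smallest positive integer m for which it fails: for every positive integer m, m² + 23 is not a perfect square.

A counterexample is any positive integer m such that m² + 23 is a perfect square; we check each in order.
The first 10 eligible values, up to m = 10, all satisfy the conclusion.
m = 11: 11² + 23 = 144 = 12², a perfect square.

m = 11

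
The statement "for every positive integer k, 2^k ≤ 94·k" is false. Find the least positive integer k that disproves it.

A counterexample is any positive integer k such that 2^k > 94·k; we check each in order.
The first 9 eligible values, up to k = 9, all satisfy the conclusion.
k = 10: 2^k = 1024 and 94·k = 940, so 1024 > 940.

k = 10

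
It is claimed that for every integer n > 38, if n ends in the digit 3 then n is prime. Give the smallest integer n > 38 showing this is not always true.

n = 63

A counterexample is any integer n > 38 such that n ends in the digit 3 but n is not prime; we check each in order.
n = 43: 43 ends in 3 and is prime.
n = 53: 53 ends in 3 and is prime.
n = 63: 63 ends in 3; 63 = 3 × 21, composite.
Thus n = 63 disproves the claim, and no smaller n works.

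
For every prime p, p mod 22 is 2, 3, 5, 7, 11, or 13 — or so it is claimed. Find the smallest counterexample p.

p = 2: 2 mod 22 = 2.
p = 3: 3 mod 22 = 3.
p = 5: 5 mod 22 = 5.
p = 7: 7 mod 22 = 7.
p = 11: 11 mod 22 = 11.
p = 13: 13 mod 22 = 13.
p = 17: 17 mod 22 = 17 — not in {2, 3, 5, 7, 11, 13}.

p = 17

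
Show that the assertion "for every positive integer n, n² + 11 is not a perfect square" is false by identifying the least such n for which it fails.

For n = 1, 2, 3, 4 the conclusion holds.
n = 5: 5² + 11 = 36 = 6², a perfect square.
Thus n = 5 disproves the claim, and no smaller n works.

n = 5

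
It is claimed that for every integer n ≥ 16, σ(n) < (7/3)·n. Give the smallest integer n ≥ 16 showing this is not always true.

n = 24

We need the least integer n ≥ 16 for which the claim fails.
n = 16: σ(16) = 31; 31 < 112/3.
n = 17: σ(17) = 18; 18 < 119/3.
n = 18: σ(18) = 39; 39 < 42.
n = 19: σ(19) = 20; 20 < 133/3.
n = 20: σ(20) = 42; 42 < 140/3.
n = 21: σ(21) = 32; 32 < 49.
n = 22: σ(22) = 36; 36 < 154/3.
n = 23: σ(23) = 24; 24 < 161/3.
n = 24: σ(24) = 60; 60 ≥ 56.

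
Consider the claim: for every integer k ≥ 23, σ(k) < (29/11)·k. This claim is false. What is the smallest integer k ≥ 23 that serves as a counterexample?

k = 60

For k = 23, 24, 25, 26, …, 57, 58, 59 the conclusion holds.
k = 60: σ(60) = 168; 168 ≥ 1740/11.
Thus k = 60 disproves the claim, and no smaller k works.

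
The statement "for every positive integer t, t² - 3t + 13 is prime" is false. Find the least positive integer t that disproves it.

t = 12

A counterexample is any positive integer t such that t² - 3t + 13 is not prime; we check each in order.
For t = 1, 2, 3, 4, …, 9, 10, 11 the conclusion holds.
t = 12: t² - 3t + 13 = 121 = 11 × 11, composite.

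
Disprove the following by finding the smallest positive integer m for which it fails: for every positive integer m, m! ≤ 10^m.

m = 25

A counterexample is any positive integer m such that m! > 10^m; we check each in order.
The first 24 eligible values, up to m = 24, all satisfy the conclusion.
m = 25: m! = 15511210043330985984000000 and 10^m = 10000000000000000000000000, so 15511210043330985984000000 > 10000000000000000000000000.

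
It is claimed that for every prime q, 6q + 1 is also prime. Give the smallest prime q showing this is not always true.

q = 19

We need the least prime q for which 6q + 1 is not prime.
q = 2: 6q + 1 = 13, prime.
q = 3: 6q + 1 = 19, prime.
q = 5: 6q + 1 = 31, prime.
q = 7: 6q + 1 = 43, prime.
q = 11: 6q + 1 = 67, prime.
q = 13: 6q + 1 = 79, prime.
q = 17: 6q + 1 = 103, prime.
q = 19: 6q + 1 = 115 = 5 × 23, not prime.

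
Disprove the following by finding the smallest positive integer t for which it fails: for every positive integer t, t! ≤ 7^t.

For t = 1, 2, 3, 4, …, 14, 15, 16 the conclusion holds.
t = 17: t! = 355687428096000 and 7^t = 232630513987207, so 355687428096000 > 232630513987207.

t = 17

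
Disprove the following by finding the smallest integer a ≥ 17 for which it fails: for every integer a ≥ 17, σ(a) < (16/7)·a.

Check each integer a ≥ 17 in order until the claim fails.
For a = 17, 18, 19, 20, 21, 22, 23 the conclusion holds.
a = 24: σ(24) = 60; 60 ≥ 384/7.
So a = 24 is the smallest counterexample.

a = 24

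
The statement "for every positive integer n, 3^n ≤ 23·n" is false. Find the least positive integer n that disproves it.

For n = 1, 2, 3, 4 the conclusion holds.
n = 5: 3^n = 243 and 23·n = 115, so 243 > 115.

n = 5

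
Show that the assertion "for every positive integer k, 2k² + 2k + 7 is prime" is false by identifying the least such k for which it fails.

k = 6

k = 1: 2k² + 2k + 7 = 11, prime.
k = 2: 2k² + 2k + 7 = 19, prime.
k = 3: 2k² + 2k + 7 = 31, prime.
k = 4: 2k² + 2k + 7 = 47, prime.
k = 5: 2k² + 2k + 7 = 67, prime.
k = 6: 2k² + 2k + 7 = 91 = 7 × 13, composite.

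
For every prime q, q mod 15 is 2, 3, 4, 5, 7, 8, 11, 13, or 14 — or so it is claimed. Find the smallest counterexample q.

q = 31

For q = 2, 3, 5, 7, 11, 13, 17, 19, 23, 29 the conclusion holds.
q = 31: 31 mod 15 = 1 — not in {2, 3, 4, 5, 7, 8, 11, 13, 14}.
Hence q = 31 is a counterexample.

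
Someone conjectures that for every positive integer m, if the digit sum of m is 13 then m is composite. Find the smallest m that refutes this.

m = 67

m = 49: digit sum 13; 49 is composite.
m = 58: digit sum 13; 58 is composite.
m = 67: digit sum 13; 67 is prime, not composite.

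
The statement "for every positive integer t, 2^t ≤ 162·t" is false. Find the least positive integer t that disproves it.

For t = 1, 2, 3, 4, 5, 6, 7, 8, 9, 10 the conclusion holds.
t = 11: 2^t = 2048 and 162·t = 1782, so 2048 > 1782.

t = 11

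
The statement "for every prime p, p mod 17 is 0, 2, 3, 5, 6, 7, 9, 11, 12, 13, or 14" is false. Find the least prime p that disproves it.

For p = 2, 3, 5, 7, …, 43, 47, 53 the conclusion holds.
p = 59: 59 mod 17 = 8 — not in {0, 2, 3, 5, 6, 7, 9, 11, 12, 13, 14}.

p = 59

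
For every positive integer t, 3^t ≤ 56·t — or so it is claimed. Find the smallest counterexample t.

A counterexample is any positive integer t such that 3^t > 56·t; we check each in order.
t = 1: 3^t = 3 and 56·t = 56, so 3 ≤ 56.
t = 2: 3^t = 9 and 56·t = 112, so 9 ≤ 112.
t = 3: 3^t = 27 and 56·t = 168, so 27 ≤ 168.
t = 4: 3^t = 81 and 56·t = 224, so 81 ≤ 224.
t = 5: 3^t = 243 and 56·t = 280, so 243 ≤ 280.
t = 6: 3^t = 729 and 56·t = 336, so 729 > 336.

t = 6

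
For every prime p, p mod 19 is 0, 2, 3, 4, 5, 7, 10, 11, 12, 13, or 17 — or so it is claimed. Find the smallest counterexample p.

p = 37

A counterexample is any prime p such that the claim fails; we check each in order.
The first 11 eligible values, up to p = 31, all satisfy the conclusion.
p = 37: 37 mod 19 = 18 — not in {0, 2, 3, 4, 5, 7, 10, 11, 12, 13, 17}.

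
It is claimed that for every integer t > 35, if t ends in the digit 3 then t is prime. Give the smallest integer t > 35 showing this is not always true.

A counterexample is any integer t > 35 such that t ends in the digit 3 but t is not prime; we check each in order.
t = 43: 43 ends in 3 and is prime.
t = 53: 53 ends in 3 and is prime.
t = 63: 63 ends in 3; 63 = 3 × 21, composite.
So t = 63 is the smallest counterexample.

t = 63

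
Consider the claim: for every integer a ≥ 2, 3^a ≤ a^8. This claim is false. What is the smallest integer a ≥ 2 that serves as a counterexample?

a = 23

A counterexample is any integer a ≥ 2 such that 3^a > a^8; we check each in order.
For a = 2, 3, 4, 5, …, 20, 21, 22 the conclusion holds.
a = 23: 3^a = 94143178827 and a^8 = 78310985281, so 94143178827 > 78310985281.
Thus a = 23 disproves the claim, and no smaller a works.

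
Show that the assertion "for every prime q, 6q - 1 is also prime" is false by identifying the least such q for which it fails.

q = 11

Check each prime q in order until 6q - 1 is not prime.
The first 4 eligible values, up to q = 7, all satisfy the conclusion.
q = 11: 6q - 1 = 65 = 5 × 13, not prime.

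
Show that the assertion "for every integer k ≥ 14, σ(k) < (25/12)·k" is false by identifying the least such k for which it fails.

k = 18

We need the least integer k ≥ 14 for which the claim fails.
For k = 14, 15, 16, 17 the conclusion holds.
k = 18: σ(18) = 39; 39 ≥ 75/2.
Thus k = 18 disproves the claim, and no smaller k works.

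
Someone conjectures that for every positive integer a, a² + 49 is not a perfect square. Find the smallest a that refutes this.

A counterexample is any positive integer a such that a² + 49 is a perfect square; we check each in order.
The first 23 eligible values, up to a = 23, all satisfy the conclusion.
a = 24: 24² + 49 = 625 = 25², a perfect square.

a = 24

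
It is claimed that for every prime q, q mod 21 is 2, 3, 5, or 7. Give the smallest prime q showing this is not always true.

q = 11

We need the least prime q for which the claim fails.
For q = 2, 3, 5, 7 the conclusion holds.
q = 11: 11 mod 21 = 11 — not in {2, 3, 5, 7}.
Thus q = 11 disproves the claim, and no smaller q works.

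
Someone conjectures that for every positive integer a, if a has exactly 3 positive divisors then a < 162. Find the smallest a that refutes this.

a = 169

A counterexample is any positive integer a such that a has exactly 3 positive divisors but the claim fails; we check each in order.
For a = 4, 9, 25, 49, 121 the conclusion holds.
a = 169: τ(169) = 3; 169 ≥ 162.
Hence a = 169 is a counterexample.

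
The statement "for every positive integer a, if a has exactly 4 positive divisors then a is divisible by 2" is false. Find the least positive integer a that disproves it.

a = 15

a = 6: τ(6) = 4; 6 mod 2 = 0.
a = 8: τ(8) = 4; 8 mod 2 = 0.
a = 10: τ(10) = 4; 10 mod 2 = 0.
a = 14: τ(14) = 4; 14 mod 2 = 0.
a = 15: τ(15) = 4; 15 mod 2 = 1.
So a = 15 is the smallest counterexample.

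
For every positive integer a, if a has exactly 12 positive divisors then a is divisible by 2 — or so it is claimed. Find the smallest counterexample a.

a = 315

For a = 60, 72, 84, 90, …, 294, 306, 308 the conclusion holds.
a = 315: τ(315) = 12; 315 mod 2 = 1.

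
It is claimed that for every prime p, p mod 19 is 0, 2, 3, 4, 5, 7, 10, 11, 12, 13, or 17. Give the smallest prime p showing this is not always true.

The first 11 eligible values, up to p = 31, all satisfy the conclusion.
p = 37: 37 mod 19 = 18 — not in {0, 2, 3, 4, 5, 7, 10, 11, 12, 13, 17}.

p = 37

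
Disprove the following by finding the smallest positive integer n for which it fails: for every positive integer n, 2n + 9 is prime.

We need the least positive integer n for which 2n + 9 is not prime.
For n = 1, 2 the conclusion holds.
n = 3: 2n + 9 = 15 = 3 × 5, composite.
So n = 3 is the smallest counterexample.

n = 3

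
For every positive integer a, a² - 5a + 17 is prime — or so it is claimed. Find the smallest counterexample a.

We need the least positive integer a for which a² - 5a + 17 is not prime.
For a = 1, 2, 3, 4, …, 10, 11, 12 the conclusion holds.
a = 13: a² - 5a + 17 = 121 = 11 × 11, composite.
So a = 13 is the smallest counterexample.

a = 13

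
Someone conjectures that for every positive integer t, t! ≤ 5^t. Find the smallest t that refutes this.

For t = 1, 2, 3, 4, …, 9, 10, 11 the conclusion holds.
t = 12: t! = 479001600 and 5^t = 244140625, so 479001600 > 244140625.
So t = 12 is the smallest counterexample.

t = 12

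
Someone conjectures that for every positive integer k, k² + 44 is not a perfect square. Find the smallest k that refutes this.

k = 10

We need the least positive integer k for which k² + 44 is a perfect square.
The first 9 eligible values, up to k = 9, all satisfy the conclusion.
k = 10: 10² + 44 = 144 = 12², a perfect square.
Hence k = 10 is a counterexample.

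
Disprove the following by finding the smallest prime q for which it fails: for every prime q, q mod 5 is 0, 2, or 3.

q = 11

Check each prime q in order until the claim fails.
For q = 2, 3, 5, 7 the conclusion holds.
q = 11: 11 mod 5 = 1 — not in {0, 2, 3}.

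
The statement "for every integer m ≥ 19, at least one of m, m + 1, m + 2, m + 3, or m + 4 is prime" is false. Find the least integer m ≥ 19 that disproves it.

A counterexample is any integer m ≥ 19 such that m, m + 1, m + 2, m + 3, m + 4 are all composite; we check each in order.
m = 19: 19 is prime.
m = 20: 23 is prime.
m = 21: 23 is prime.
m = 22: 23 is prime.
m = 23: 23 is prime.
m = 24: 24 = 2 × 12; 25 = 5 × 5; 26 = 2 × 13; 27 = 3 × 9; 28 = 2 × 14 — all composite.
Thus m = 24 disproves the claim, and no smaller m works.

m = 24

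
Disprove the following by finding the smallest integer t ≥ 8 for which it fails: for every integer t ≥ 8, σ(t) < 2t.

t = 12

We need the least integer t ≥ 8 for which the claim fails.
t = 8: σ(8) = 15; 15 < 16.
t = 9: σ(9) = 13; 13 < 18.
t = 10: σ(10) = 18; 18 < 20.
t = 11: σ(11) = 12; 12 < 22.
t = 12: σ(12) = 28; 28 ≥ 24.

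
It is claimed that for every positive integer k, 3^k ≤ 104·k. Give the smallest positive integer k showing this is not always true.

k = 6

The first 5 eligible values, up to k = 5, all satisfy the conclusion.
k = 6: 3^k = 729 and 104·k = 624, so 729 > 624.
Hence k = 6 is a counterexample.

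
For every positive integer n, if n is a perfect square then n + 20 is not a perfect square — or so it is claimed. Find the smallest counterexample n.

n = 1: 1 + 20 = 21, not a perfect square.
n = 4: 4 + 20 = 24, not a perfect square.
n = 9: 9 + 20 = 29, not a perfect square.
n = 16: 16 = 4² and 16 + 20 = 36 = 6².

n = 16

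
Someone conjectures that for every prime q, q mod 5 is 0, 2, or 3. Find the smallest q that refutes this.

A counterexample is any prime q such that the claim fails; we check each in order.
The first 4 eligible values, up to q = 7, all satisfy the conclusion.
q = 11: 11 mod 5 = 1 — not in {0, 2, 3}.

q = 11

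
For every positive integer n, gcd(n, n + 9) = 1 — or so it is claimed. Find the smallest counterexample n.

n = 3

A counterexample is any positive integer n such that gcd(n, n + 9) > 1; we check each in order.
For n = 1, 2 the conclusion holds.
n = 3: gcd(3, 12) = 3.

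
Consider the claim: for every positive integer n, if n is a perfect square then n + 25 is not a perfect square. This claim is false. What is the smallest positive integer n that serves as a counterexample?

n = 144

Check each positive integer n in order until n is a perfect square but n + 25 is a perfect square.
For n = 1, 4, 9, 16, …, 81, 100, 121 the conclusion holds.
n = 144: 144 = 12² and 144 + 25 = 169 = 13².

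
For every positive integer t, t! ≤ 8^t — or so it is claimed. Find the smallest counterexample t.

t = 20

Check each positive integer t in order until t! > 8^t.
The first 19 eligible values, up to t = 19, all satisfy the conclusion.
t = 20: t! = 2432902008176640000 and 8^t = 1152921504606846976, so 2432902008176640000 > 1152921504606846976.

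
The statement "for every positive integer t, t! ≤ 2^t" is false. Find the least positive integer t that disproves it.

A counterexample is any positive integer t such that t! > 2^t; we check each in order.
For t = 1, 2, 3 the conclusion holds.
t = 4: t! = 24 and 2^t = 16, so 24 > 16.
So t = 4 is the smallest counterexample.

t = 4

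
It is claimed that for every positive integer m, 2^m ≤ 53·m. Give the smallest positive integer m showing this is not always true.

m = 9

Check each positive integer m in order until 2^m > 53·m.
For m = 1, 2, 3, 4, 5, 6, 7, 8 the conclusion holds.
m = 9: 2^m = 512 and 53·m = 477, so 512 > 477.
So m = 9 is the smallest counterexample.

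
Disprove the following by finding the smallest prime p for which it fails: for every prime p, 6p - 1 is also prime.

p = 11

Check each prime p in order until 6p - 1 is not prime.
p = 2: 6p - 1 = 11, prime.
p = 3: 6p - 1 = 17, prime.
p = 5: 6p - 1 = 29, prime.
p = 7: 6p - 1 = 41, prime.
p = 11: 6p - 1 = 65 = 5 × 13, not prime.
So p = 11 is the smallest counterexample.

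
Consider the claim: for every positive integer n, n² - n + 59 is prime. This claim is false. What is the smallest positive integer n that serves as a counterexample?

For n = 1, 2 the conclusion holds.
n = 3: n² - n + 59 = 65 = 5 × 13, composite.

n = 3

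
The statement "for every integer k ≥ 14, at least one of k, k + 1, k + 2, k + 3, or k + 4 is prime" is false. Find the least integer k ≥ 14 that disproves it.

k = 24

A counterexample is any integer k ≥ 14 such that k, k + 1, k + 2, k + 3, k + 4 are all composite; we check each in order.
For k = 14, 15, 16, 17, 18, 19, 20, 21, 22, 23 the conclusion holds.
k = 24: 24 = 2 × 12; 25 = 5 × 5; 26 = 2 × 13; 27 = 3 × 9; 28 = 2 × 14 — all composite.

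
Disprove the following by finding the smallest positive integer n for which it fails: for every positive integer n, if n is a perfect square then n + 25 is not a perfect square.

n = 144

For n = 1, 4, 9, 16, …, 81, 100, 121 the conclusion holds.
n = 144: 144 = 12² and 144 + 25 = 169 = 13².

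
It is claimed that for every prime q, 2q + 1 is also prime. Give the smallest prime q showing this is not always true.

A counterexample is any prime q such that 2q + 1 is not prime; we check each in order.
For q = 2, 3, 5 the conclusion holds.
q = 7: 2q + 1 = 15 = 3 × 5, not prime.

q = 7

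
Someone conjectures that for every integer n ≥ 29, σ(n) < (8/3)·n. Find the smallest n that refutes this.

A counterexample is any integer n ≥ 29 such that the claim fails; we check each in order.
The first 31 eligible values, up to n = 59, all satisfy the conclusion.
n = 60: σ(60) = 168; 168 ≥ 160.

n = 60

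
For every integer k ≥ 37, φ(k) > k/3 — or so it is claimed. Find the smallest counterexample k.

Check each integer k ≥ 37 in order until the claim fails.
k = 37: φ(37) = 36 and 37/3 = 37/3, so φ(37) > 37/3.
k = 38: φ(38) = 18 and 38/3 = 38/3, so φ(38) > 38/3.
k = 39: φ(39) = 24 and 39/3 = 13, so φ(39) > 39/3.
k = 40: φ(40) = 16 and 40/3 = 40/3, so φ(40) > 40/3.
k = 41: φ(41) = 40 and 41/3 = 41/3, so φ(41) > 41/3.
k = 42: φ(42) = 12 and 42/3 = 14, so φ(42) ≤ 42/3.

k = 42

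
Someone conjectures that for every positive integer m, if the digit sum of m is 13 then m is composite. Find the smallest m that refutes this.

m = 67

For m = 49, 58 the conclusion holds.
m = 67: digit sum 13; 67 is prime, not composite.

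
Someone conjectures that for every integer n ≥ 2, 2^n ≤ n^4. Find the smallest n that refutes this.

n = 17

We need the least integer n ≥ 2 for which 2^n > n^4.
For n = 2, 3, 4, 5, …, 14, 15, 16 the conclusion holds.
n = 17: 2^n = 131072 and n^4 = 83521, so 131072 > 83521.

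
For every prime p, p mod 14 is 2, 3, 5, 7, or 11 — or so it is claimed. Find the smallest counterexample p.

A counterexample is any prime p such that the claim fails; we check each in order.
For p = 2, 3, 5, 7, 11 the conclusion holds.
p = 13: 13 mod 14 = 13 — not in {2, 3, 5, 7, 11}.

p = 13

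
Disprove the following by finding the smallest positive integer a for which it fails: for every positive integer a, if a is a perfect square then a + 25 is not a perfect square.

The first 11 eligible values, up to a = 121, all satisfy the conclusion.
a = 144: 144 = 12² and 144 + 25 = 169 = 13².

a = 144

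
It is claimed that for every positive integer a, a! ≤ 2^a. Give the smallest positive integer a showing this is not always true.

We need the least positive integer a for which a! > 2^a.
For a = 1, 2, 3 the conclusion holds.
a = 4: a! = 24 and 2^a = 16, so 24 > 16.
Hence a = 4 is a counterexample.

a = 4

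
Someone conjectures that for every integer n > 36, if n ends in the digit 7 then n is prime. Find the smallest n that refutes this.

We need the least integer n > 36 for which n ends in the digit 7 but n is not prime.
For n = 37, 47 the conclusion holds.
n = 57: 57 ends in 7; 57 = 3 × 19, composite.

n = 57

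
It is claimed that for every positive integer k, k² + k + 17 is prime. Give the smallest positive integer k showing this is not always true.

k = 16

For k = 1, 2, 3, 4, …, 13, 14, 15 the conclusion holds.
k = 16: k² + k + 17 = 289 = 17 × 17, composite.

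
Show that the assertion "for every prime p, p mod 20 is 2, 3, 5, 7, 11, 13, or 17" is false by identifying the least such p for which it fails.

p = 2: 2 mod 20 = 2.
p = 3: 3 mod 20 = 3.
p = 5: 5 mod 20 = 5.
p = 7: 7 mod 20 = 7.
p = 11: 11 mod 20 = 11.
p = 13: 13 mod 20 = 13.
p = 17: 17 mod 20 = 17.
p = 19: 19 mod 20 = 19 — not in {2, 3, 5, 7, 11, 13, 17}.
So p = 19 is the smallest counterexample.

p = 19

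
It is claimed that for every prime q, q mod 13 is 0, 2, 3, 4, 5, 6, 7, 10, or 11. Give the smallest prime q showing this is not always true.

q = 47

For q = 2, 3, 5, 7, …, 37, 41, 43 the conclusion holds.
q = 47: 47 mod 13 = 8 — not in {0, 2, 3, 4, 5, 6, 7, 10, 11}.
Hence q = 47 is a counterexample.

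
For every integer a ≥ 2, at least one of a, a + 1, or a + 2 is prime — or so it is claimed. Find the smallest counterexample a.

a = 8

We need the least integer a ≥ 2 for which a, a + 1, a + 2 are all composite.
The first 6 eligible values, up to a = 7, all satisfy the conclusion.
a = 8: 8 = 2 × 4; 9 = 3 × 3; 10 = 2 × 5 — all composite.
So a = 8 is the smallest counterexample.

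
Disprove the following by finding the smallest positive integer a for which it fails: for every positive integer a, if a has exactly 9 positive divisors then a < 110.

a = 196

A counterexample is any positive integer a such that a has exactly 9 positive divisors but the claim fails; we check each in order.
For a = 36, 100 the conclusion holds.
a = 196: τ(196) = 9; 196 ≥ 110.
Thus a = 196 disproves the claim, and no smaller a works.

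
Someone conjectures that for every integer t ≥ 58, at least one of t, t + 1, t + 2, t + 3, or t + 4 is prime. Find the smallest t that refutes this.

t = 62

The first 4 eligible values, up to t = 61, all satisfy the conclusion.
t = 62: 62 = 2 × 31; 63 = 3 × 21; 64 = 2 × 32; 65 = 5 × 13; 66 = 2 × 33 — all composite.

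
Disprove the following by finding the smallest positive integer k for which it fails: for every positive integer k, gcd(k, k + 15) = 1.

k = 3

We need the least positive integer k for which gcd(k, k + 15) > 1.
For k = 1, 2 the conclusion holds.
k = 3: gcd(3, 18) = 3.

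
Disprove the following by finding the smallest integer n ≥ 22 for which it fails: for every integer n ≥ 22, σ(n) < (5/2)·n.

n = 24

A counterexample is any integer n ≥ 22 such that the claim fails; we check each in order.
For n = 22, 23 the conclusion holds.
n = 24: σ(24) = 60; 60 ≥ 60.
Thus n = 24 disproves the claim, and no smaller n works.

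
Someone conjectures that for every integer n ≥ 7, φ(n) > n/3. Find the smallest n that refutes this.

n = 7: φ(7) = 6 and 7/3 = 7/3, so φ(7) > 7/3.
n = 8: φ(8) = 4 and 8/3 = 8/3, so φ(8) > 8/3.
n = 9: φ(9) = 6 and 9/3 = 3, so φ(9) > 9/3.
n = 10: φ(10) = 4 and 10/3 = 10/3, so φ(10) > 10/3.
n = 11: φ(11) = 10 and 11/3 = 11/3, so φ(11) > 11/3.
n = 12: φ(12) = 4 and 12/3 = 4, so φ(12) ≤ 12/3.

n = 12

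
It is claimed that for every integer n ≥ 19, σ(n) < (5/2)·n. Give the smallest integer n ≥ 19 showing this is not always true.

Check each integer n ≥ 19 in order until the claim fails.
For n = 19, 20, 21, 22, 23 the conclusion holds.
n = 24: σ(24) = 60; 60 ≥ 60.

n = 24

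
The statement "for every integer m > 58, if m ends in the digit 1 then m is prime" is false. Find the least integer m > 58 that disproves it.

m = 81

A counterexample is any integer m > 58 such that m ends in the digit 1 but m is not prime; we check each in order.
m = 61: 61 ends in 1 and is prime.
m = 71: 71 ends in 1 and is prime.
m = 81: 81 ends in 1; 81 = 3 × 27, composite.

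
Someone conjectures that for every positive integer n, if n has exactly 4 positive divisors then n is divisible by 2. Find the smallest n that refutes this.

n = 15

Check each positive integer n in order until n has exactly 4 positive divisors but n is not divisible by 2.
The first 4 eligible values, up to n = 14, all satisfy the conclusion.
n = 15: τ(15) = 4; 15 mod 2 = 1.
Hence n = 15 is a counterexample.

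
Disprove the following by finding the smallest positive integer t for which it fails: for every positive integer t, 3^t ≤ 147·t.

t = 7

The first 6 eligible values, up to t = 6, all satisfy the conclusion.
t = 7: 3^t = 2187 and 147·t = 1029, so 2187 > 1029.
Thus t = 7 disproves the claim, and no smaller t works.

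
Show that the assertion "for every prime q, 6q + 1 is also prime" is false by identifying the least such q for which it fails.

q = 19

A counterexample is any prime q such that 6q + 1 is not prime; we check each in order.
q = 2: 6q + 1 = 13, prime.
q = 3: 6q + 1 = 19, prime.
q = 5: 6q + 1 = 31, prime.
q = 7: 6q + 1 = 43, prime.
q = 11: 6q + 1 = 67, prime.
q = 13: 6q + 1 = 79, prime.
q = 17: 6q + 1 = 103, prime.
q = 19: 6q + 1 = 115 = 5 × 23, not prime.
Thus q = 19 disproves the claim, and no smaller q works.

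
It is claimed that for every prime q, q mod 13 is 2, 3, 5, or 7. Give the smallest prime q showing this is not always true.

Check each prime q in order until the claim fails.
q = 2: 2 mod 13 = 2.
q = 3: 3 mod 13 = 3.
q = 5: 5 mod 13 = 5.
q = 7: 7 mod 13 = 7.
q = 11: 11 mod 13 = 11 — not in {2, 3, 5, 7}.

q = 11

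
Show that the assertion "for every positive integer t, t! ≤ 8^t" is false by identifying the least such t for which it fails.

Check each positive integer t in order until t! > 8^t.
The first 19 eligible values, up to t = 19, all satisfy the conclusion.
t = 20: t! = 2432902008176640000 and 8^t = 1152921504606846976, so 2432902008176640000 > 1152921504606846976.

t = 20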